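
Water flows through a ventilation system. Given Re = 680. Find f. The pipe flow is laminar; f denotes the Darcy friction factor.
Formula: f = \frac{64}{Re}
f = 64/680 = 0.09412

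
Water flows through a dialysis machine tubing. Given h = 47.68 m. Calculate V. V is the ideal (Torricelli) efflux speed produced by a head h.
Formula: V = \sqrt{2 g h}
V = √(2·9.81·47.68) = 30.59 m/s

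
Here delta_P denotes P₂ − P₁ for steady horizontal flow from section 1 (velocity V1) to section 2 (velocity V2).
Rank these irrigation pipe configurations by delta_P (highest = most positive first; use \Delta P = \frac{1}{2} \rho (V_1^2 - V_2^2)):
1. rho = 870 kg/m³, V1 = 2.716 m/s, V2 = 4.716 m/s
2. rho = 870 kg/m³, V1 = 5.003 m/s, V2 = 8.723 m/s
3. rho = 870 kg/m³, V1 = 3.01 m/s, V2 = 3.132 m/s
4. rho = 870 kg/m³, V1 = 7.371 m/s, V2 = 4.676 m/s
Case 1: delta_P = -6.466 kPa
Case 2: delta_P = -22.21 kPa
Case 3: delta_P = -0.326 kPa
Case 4: delta_P = 14.12 kPa
Ranking (highest first): 4, 3, 1, 2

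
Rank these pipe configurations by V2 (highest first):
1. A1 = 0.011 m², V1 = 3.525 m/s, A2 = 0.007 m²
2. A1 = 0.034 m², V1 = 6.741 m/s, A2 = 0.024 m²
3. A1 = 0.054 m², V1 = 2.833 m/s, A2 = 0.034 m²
Case 1: V2 = 5.539 m/s
Case 2: V2 = 9.55 m/s
Case 3: V2 = 4.499 m/s
Ranking (highest first): 2, 1, 3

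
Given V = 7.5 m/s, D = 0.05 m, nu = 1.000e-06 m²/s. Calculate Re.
Formula: Re = \frac{V D}{\nu}
Re = 7.5·0.05/1.000e-06 = 375000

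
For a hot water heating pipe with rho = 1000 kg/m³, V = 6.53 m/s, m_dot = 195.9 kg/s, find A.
Formula: \dot{m} = \rho A V
Substituting knowns: 195.9 = 1000·A·6.53
Solving for A: A = 195.9/(1000·6.53) = 0.03 m²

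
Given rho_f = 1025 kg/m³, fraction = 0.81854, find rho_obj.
Formula: f_{sub} = \frac{\rho_{obj}}{\rho_f}
Substituting knowns: 0.81854 = rho_obj/1025
Solving for rho_obj: rho_obj = 0.81854·1025 = 839 kg/m³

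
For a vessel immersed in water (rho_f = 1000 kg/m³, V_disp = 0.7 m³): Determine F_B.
Formula: F_B = \rho_f g V_{disp}
F_B = 1000·9.81·0.7 = 6867 N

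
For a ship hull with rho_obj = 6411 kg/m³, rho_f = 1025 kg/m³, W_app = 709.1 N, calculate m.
Formula: W_{app} = mg\left(1 - \frac{\rho_f}{\rho_{obj}}\right)
Substituting knowns: 709.1 = m·9.81·(1 − 1025/6411)
Solving for m: m = 709.1/(9.81·(1 − 1025/6411)) = 86.04 kg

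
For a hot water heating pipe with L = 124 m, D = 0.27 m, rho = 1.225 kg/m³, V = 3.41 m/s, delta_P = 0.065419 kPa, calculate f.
Formula: \Delta P = f \frac{L}{D} \frac{\rho V^2}{2}
Substituting knowns: 0.065419 = f·(124/0.27)·0.5·1.225·3.41²/1000
Solving for f: f = (0.065419·1000)/((124/0.27)·0.5·1.225·3.41²) = 0.02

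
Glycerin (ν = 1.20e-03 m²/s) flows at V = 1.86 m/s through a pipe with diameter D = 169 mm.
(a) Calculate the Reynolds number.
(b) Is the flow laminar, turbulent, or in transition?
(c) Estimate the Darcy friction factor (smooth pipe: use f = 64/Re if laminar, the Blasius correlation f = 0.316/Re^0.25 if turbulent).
(a) Re = V·D/ν = 1.86·0.169/1.20e-03 = 261.95
(b) Flow regime: laminar (Re < 2300)
(c) Friction factor: f = 64/Re = 64/261.95 = 0.2443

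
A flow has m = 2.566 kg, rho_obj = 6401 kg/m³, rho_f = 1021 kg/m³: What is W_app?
Formula: W_{app} = mg\left(1 - \frac{\rho_f}{\rho_{obj}}\right)
W_app = 2.566·9.81·(1 − 1021/6401) = 21.16 N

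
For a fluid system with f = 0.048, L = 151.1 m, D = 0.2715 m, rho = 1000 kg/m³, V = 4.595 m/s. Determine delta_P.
Formula: \Delta P = f \frac{L}{D} \frac{\rho V^2}{2}
delta_P = 0.048·(151.1/0.2715)·0.5·1000·4.595²/1000 = 282 kPa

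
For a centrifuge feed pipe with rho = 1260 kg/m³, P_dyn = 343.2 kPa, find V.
Formula: P_{dyn} = \frac{1}{2} \rho V^2
Substituting knowns: 343.2 = 0.5·1260·V²/1000
Solving for V: V = √(2·(343.2·1000)/1260) = 23.34 m/s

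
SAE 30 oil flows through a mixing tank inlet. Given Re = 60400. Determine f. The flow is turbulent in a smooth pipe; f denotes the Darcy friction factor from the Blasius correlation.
Formula: f = \frac{0.316}{Re^{0.25}}
f = 0.316/60400^0.25 = 0.02016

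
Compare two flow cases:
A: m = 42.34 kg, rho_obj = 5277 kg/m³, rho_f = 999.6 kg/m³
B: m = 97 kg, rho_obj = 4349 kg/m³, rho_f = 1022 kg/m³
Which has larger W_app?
W_app(A) = 336.7 N, W_app(B) = 728 N. Answer: B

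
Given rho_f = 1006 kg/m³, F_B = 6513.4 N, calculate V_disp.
Formula: F_B = \rho_f g V_{disp}
Substituting knowns: 6513.4 = 1006·9.81·V_disp
Solving for V_disp: V_disp = 6513.4/(1006·9.81) = 0.66 m³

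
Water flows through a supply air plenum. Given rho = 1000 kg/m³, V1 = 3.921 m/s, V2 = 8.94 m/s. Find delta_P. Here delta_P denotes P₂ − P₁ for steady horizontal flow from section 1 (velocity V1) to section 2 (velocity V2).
Formula: \Delta P = \frac{1}{2} \rho (V_1^2 - V_2^2)
delta_P = 0.5·1000·(3.921² − 8.94²)/1000 = -32.27 kPa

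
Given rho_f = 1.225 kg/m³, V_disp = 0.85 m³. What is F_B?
Formula: F_B = \rho_f g V_{disp}
F_B = 1.225·9.81·0.85 = 10.21 N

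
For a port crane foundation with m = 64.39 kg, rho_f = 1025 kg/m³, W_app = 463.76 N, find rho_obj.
Formula: W_{app} = mg\left(1 - \frac{\rho_f}{\rho_{obj}}\right)
Substituting knowns: 463.76 = 64.39·9.81·(1 − 1025/rho_obj)
Solving for rho_obj: rho_obj = 1025/(1 − 463.76/(64.39·9.81)) = 3856 kg/m³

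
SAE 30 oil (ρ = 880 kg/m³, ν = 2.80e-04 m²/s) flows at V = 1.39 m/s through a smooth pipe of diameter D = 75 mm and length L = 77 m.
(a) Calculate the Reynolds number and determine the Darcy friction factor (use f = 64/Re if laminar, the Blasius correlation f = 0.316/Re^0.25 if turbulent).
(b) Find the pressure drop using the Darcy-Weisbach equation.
(a) Re = V·D/ν = 1.39·0.075/2.80e-04 = 372.32 → laminar (Re < 2300); f = 64/Re = 64/372.32 = 0.1719
(b) Darcy-Weisbach: ΔP = f·(L/D)·½ρV²/1000 = 0.1719·(77/0.075)·½·880·1.39²/1000 = 150 kPa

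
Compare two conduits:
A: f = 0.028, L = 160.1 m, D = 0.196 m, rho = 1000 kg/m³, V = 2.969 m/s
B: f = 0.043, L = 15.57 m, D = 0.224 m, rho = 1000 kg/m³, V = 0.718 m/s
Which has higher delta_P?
delta_P(A) = 100.8 kPa, delta_P(B) = 0.7704 kPa. Answer: A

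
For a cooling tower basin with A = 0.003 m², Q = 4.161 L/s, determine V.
Formula: Q = A V
Substituting knowns: 4.161 = 0.003·V·1000
Solving for V: V = (4.161/1000)/0.003 = 1.387 m/s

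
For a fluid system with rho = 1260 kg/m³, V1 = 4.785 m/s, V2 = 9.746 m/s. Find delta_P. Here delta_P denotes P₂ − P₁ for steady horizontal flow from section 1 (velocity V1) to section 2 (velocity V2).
Formula: \Delta P = \frac{1}{2} \rho (V_1^2 - V_2^2)
delta_P = 0.5·1260·(4.785² − 9.746²)/1000 = -45.42 kPa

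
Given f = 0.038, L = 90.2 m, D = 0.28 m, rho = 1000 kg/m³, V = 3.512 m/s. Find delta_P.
Formula: \Delta P = f \frac{L}{D} \frac{\rho V^2}{2}
delta_P = 0.038·(90.2/0.28)·0.5·1000·3.512²/1000 = 75.49 kPa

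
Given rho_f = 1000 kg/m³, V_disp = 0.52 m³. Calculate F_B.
Formula: F_B = \rho_f g V_{disp}
F_B = 1000·9.81·0.52 = 5101 N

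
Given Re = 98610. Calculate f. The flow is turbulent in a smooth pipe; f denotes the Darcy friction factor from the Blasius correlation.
Formula: f = \frac{0.316}{Re^{0.25}}
f = 0.316/98610^0.25 = 0.01783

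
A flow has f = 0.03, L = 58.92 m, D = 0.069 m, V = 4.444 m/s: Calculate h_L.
Formula: h_L = f \frac{L}{D} \frac{V^2}{2g}
h_L = 0.03·(58.92/0.069)·4.444²/(2·9.81) = 25.79 m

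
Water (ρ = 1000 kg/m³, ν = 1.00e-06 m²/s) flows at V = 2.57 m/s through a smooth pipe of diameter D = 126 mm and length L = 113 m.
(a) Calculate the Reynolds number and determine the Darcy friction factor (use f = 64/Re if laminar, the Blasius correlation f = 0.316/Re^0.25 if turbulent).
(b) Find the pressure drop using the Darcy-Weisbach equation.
(a) Re = V·D/ν = 2.57·0.126/1.00e-06 = 323820 → turbulent (Re > 4000); f = 0.316/Re^0.25 = 0.316/323820^0.25 = 0.013247 (Blasius is strictly valid for Re ≲ 1e5; used here as the smooth-pipe estimate the problem specifies)
(b) Darcy-Weisbach: ΔP = f·(L/D)·½ρV²/1000 = 0.013247·(113/0.126)·½·1000·2.57²/1000 = 39.23 kPa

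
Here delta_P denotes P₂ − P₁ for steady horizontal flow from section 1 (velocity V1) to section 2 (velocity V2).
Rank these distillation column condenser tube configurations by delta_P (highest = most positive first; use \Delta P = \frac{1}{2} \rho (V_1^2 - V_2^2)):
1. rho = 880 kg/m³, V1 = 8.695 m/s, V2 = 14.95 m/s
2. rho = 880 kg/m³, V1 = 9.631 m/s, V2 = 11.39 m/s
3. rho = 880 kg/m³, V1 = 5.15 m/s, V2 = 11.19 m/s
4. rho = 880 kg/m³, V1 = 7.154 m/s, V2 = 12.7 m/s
Case 1: delta_P = -65.08 kPa
Case 2: delta_P = -16.27 kPa
Case 3: delta_P = -43.43 kPa
Case 4: delta_P = -48.45 kPa
Ranking (highest first): 2, 3, 4, 1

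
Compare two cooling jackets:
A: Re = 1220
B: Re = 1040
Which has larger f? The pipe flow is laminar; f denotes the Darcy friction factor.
f(A) = 0.05246, f(B) = 0.06154. Answer: B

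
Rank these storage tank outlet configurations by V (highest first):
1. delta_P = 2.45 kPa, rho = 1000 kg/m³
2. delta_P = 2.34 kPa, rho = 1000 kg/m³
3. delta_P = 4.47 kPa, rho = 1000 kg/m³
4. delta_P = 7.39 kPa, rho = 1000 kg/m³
Case 1: V = 2.214 m/s
Case 2: V = 2.163 m/s
Case 3: V = 2.99 m/s
Case 4: V = 3.844 m/s
Ranking (highest first): 4, 3, 1, 2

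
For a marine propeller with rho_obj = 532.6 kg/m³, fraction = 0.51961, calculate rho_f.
Formula: f_{sub} = \frac{\rho_{obj}}{\rho_f}
Substituting knowns: 0.51961 = 532.6/rho_f
Solving for rho_f: rho_f = 532.6/0.51961 = 1025 kg/m³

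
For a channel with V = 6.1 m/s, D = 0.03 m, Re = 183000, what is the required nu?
Formula: Re = \frac{V D}{\nu}
Substituting knowns: 183000 = 6.1·0.03/nu
Solving for nu: nu = 6.1·0.03/183000 = 1.000e-06 m²/s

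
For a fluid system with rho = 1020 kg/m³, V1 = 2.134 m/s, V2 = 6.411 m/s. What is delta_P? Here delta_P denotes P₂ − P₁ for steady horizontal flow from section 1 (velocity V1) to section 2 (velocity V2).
Formula: \Delta P = \frac{1}{2} \rho (V_1^2 - V_2^2)
delta_P = 0.5·1020·(2.134² − 6.411²)/1000 = -18.64 kPa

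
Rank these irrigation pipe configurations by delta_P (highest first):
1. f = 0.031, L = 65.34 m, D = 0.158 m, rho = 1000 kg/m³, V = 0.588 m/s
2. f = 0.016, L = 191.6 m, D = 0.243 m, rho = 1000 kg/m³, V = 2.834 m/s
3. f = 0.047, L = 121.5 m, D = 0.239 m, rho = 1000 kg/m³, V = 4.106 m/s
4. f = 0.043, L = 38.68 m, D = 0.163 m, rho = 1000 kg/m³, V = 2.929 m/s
Case 1: delta_P = 2.216 kPa
Case 2: delta_P = 50.66 kPa
Case 3: delta_P = 201.4 kPa
Case 4: delta_P = 43.77 kPa
Ranking (highest first): 3, 2, 4, 1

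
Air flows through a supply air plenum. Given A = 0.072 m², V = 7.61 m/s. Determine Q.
Formula: Q = A V
Q = 0.072·7.61·1000 = 547.9 L/s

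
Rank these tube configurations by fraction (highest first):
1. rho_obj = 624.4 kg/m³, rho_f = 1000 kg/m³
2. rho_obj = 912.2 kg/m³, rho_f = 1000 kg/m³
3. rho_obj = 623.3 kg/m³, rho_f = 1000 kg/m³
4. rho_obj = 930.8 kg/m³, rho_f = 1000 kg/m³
Case 1: fraction = 0.6244
Case 2: fraction = 0.9122
Case 3: fraction = 0.6233
Case 4: fraction = 0.9308
Ranking (highest first): 4, 2, 1, 3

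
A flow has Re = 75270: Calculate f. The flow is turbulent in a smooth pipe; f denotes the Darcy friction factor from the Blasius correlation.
Formula: f = \frac{0.316}{Re^{0.25}}
f = 0.316/75270^0.25 = 0.01908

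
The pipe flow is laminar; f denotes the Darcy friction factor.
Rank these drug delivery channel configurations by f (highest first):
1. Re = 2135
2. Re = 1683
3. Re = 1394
Case 1: f = 0.02998
Case 2: f = 0.03803
Case 3: f = 0.04591
Ranking (highest first): 3, 2, 1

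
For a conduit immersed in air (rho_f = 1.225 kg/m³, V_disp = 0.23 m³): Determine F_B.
Formula: F_B = \rho_f g V_{disp}
F_B = 1.225·9.81·0.23 = 2.764 N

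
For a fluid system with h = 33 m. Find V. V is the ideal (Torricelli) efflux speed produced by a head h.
Formula: V = \sqrt{2 g h}
V = √(2·9.81·33) = 25.45 m/s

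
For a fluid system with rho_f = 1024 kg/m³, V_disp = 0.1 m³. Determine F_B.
Formula: F_B = \rho_f g V_{disp}
F_B = 1024·9.81·0.1 = 1005 N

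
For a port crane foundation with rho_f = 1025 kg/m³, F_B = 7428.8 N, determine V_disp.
Formula: F_B = \rho_f g V_{disp}
Substituting knowns: 7428.8 = 1025·9.81·V_disp
Solving for V_disp: V_disp = 7428.8/(1025·9.81) = 0.7388 m³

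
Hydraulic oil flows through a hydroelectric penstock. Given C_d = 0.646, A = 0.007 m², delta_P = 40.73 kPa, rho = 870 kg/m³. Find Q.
Formula: Q = C_d A \sqrt{\frac{2 \Delta P}{\rho}}
Q = 0.646·0.007·√(2·(40.73·1000)/870)·1000 = 43.76 L/s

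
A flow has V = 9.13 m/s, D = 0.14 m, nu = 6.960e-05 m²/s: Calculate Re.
Formula: Re = \frac{V D}{\nu}
Re = 9.13·0.14/6.960e-05 = 18365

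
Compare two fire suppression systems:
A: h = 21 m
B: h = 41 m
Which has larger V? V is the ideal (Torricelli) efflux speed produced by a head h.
V(A) = 20.3 m/s, V(B) = 28.36 m/s. Answer: B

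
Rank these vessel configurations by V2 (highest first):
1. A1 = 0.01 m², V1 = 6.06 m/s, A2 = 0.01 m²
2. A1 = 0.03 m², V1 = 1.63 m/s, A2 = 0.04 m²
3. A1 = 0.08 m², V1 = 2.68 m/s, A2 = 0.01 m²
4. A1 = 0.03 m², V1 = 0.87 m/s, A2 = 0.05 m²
Case 1: V2 = 6.06 m/s
Case 2: V2 = 1.222 m/s
Case 3: V2 = 21.44 m/s
Case 4: V2 = 0.522 m/s
Ranking (highest first): 3, 1, 2, 4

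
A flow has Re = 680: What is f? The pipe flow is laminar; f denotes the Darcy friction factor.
Formula: f = \frac{64}{Re}
f = 64/680 = 0.09412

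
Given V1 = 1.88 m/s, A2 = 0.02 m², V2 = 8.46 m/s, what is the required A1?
Formula: V_2 = \frac{A_1 V_1}{A_2}
Substituting knowns: 8.46 = A1·1.88/0.02
Solving for A1: A1 = 8.46·0.02/1.88 = 0.09 m²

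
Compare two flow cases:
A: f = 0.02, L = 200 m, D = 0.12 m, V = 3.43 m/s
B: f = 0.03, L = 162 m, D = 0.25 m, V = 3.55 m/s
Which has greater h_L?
h_L(A) = 19.99 m, h_L(B) = 12.49 m. Answer: A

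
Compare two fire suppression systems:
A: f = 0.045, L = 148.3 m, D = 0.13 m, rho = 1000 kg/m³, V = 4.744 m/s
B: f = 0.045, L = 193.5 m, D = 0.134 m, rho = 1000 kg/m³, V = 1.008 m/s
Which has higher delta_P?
delta_P(A) = 577.7 kPa, delta_P(B) = 33.01 kPa. Answer: A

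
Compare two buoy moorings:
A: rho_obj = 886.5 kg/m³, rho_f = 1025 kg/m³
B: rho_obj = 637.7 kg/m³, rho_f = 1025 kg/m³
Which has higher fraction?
fraction(A) = 0.8649, fraction(B) = 0.6221. Answer: A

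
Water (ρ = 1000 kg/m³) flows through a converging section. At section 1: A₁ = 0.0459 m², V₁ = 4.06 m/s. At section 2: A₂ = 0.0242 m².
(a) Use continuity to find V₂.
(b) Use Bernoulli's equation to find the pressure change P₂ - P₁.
(a) Continuity: A₁V₁=A₂V₂ -> V₂=A₁V₁/A₂=0.0459*4.06/0.0242=7.70 m/s
(b) Bernoulli: P₂-P₁=0.5*rho*(V₁^2-V₂^2)/1000=0.5*1000*(4.06^2-7.70^2)/1000=-21.4 kPa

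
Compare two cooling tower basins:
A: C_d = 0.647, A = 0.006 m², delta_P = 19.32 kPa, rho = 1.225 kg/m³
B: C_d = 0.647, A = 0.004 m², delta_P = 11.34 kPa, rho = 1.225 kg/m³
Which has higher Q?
Q(A) = 689.5 L/s, Q(B) = 352.1 L/s. Answer: A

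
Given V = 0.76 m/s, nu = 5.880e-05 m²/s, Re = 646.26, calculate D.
Formula: Re = \frac{V D}{\nu}
Substituting knowns: 646.26 = 0.76·D/5.880e-05
Solving for D: D = 646.26·5.880e-05/0.76 = 0.05 m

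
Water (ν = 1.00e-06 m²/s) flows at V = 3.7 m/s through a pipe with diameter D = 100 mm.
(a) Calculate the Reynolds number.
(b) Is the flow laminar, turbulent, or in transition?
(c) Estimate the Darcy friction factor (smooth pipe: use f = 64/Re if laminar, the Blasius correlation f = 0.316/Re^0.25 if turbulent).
(a) Re = V·D/ν = 3.7·0.1/1.00e-06 = 370000
(b) Flow regime: turbulent (Re > 4000)
(c) Friction factor: f = 0.316/Re^0.25 = 0.316/370000^0.25 = 0.01281 (Blasius is strictly valid for Re ≲ 1e5; used here as the smooth-pipe estimate the problem specifies)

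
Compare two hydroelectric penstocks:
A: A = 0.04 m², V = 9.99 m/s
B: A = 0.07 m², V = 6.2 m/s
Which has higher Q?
Q(A) = 399.6 L/s, Q(B) = 434 L/s. Answer: B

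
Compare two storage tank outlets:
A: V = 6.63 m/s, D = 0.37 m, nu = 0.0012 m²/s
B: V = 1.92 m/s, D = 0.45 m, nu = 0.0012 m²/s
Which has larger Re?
Re(A) = 2044, Re(B) = 720. Answer: A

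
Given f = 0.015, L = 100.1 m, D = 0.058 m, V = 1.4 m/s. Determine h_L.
Formula: h_L = f \frac{L}{D} \frac{V^2}{2g}
h_L = 0.015·(100.1/0.058)·1.4²/(2·9.81) = 2.586 m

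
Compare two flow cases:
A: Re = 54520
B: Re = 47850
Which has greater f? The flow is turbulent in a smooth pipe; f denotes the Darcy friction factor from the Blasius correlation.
f(A) = 0.02068, f(B) = 0.02137. Answer: B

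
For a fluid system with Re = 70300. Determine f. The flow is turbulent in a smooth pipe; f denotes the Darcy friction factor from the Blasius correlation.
Formula: f = \frac{0.316}{Re^{0.25}}
f = 0.316/70300^0.25 = 0.01941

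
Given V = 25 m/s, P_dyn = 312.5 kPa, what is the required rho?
Formula: P_{dyn} = \frac{1}{2} \rho V^2
Substituting knowns: 312.5 = 0.5·rho·25²/1000
Solving for rho: rho = 2·(312.5·1000)/25² = 1000 kg/m³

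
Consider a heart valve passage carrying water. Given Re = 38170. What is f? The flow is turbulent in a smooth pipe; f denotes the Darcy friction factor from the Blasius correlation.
Formula: f = \frac{0.316}{Re^{0.25}}
f = 0.316/38170^0.25 = 0.02261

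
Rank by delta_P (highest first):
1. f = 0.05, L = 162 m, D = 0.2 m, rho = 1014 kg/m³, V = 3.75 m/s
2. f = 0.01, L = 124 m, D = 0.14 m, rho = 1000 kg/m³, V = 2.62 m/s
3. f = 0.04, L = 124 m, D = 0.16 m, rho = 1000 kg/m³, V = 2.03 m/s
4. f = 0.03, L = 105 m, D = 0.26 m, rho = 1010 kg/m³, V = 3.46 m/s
Case 1: delta_P = 288.8 kPa
Case 2: delta_P = 30.4 kPa
Case 3: delta_P = 63.87 kPa
Case 4: delta_P = 73.25 kPa
Ranking (highest first): 1, 4, 3, 2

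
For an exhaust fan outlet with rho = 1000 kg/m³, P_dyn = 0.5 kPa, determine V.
Formula: P_{dyn} = \frac{1}{2} \rho V^2
Substituting knowns: 0.5 = 0.5·1000·V²/1000
Solving for V: V = √(2·(0.5·1000)/1000) = 1 m/s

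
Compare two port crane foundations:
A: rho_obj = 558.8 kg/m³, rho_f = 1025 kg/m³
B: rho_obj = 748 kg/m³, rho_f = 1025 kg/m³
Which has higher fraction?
fraction(A) = 0.5452, fraction(B) = 0.7298. Answer: B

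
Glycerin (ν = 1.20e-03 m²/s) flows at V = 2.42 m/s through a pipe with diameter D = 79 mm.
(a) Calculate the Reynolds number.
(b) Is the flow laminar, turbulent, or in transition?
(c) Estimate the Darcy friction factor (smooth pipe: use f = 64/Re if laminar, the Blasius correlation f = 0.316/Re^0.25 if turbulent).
(a) Re = V·D/ν = 2.42·0.079/1.20e-03 = 159.32
(b) Flow regime: laminar (Re < 2300)
(c) Friction factor: f = 64/Re = 64/159.32 = 0.4017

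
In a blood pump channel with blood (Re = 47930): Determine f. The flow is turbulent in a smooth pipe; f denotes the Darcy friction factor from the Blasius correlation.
Formula: f = \frac{0.316}{Re^{0.25}}
f = 0.316/47930^0.25 = 0.02136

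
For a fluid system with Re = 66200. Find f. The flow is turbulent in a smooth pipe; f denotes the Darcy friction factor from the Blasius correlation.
Formula: f = \frac{0.316}{Re^{0.25}}
f = 0.316/66200^0.25 = 0.0197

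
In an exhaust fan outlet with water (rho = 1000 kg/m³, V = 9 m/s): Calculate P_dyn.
Formula: P_{dyn} = \frac{1}{2} \rho V^2
P_dyn = 0.5·1000·9²/1000 = 40.5 kPa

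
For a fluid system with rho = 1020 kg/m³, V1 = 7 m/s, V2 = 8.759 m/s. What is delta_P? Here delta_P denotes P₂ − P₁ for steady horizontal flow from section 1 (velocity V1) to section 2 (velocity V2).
Formula: \Delta P = \frac{1}{2} \rho (V_1^2 - V_2^2)
delta_P = 0.5·1020·(7² − 8.759²)/1000 = -14.14 kPa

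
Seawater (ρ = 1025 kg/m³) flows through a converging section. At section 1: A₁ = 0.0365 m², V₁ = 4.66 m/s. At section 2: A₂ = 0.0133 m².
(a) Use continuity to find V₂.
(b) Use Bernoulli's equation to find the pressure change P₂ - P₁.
(a) Continuity: A₁V₁=A₂V₂ -> V₂=A₁V₁/A₂=0.0365*4.66/0.0133=12.79 m/s
(b) Bernoulli: P₂-P₁=0.5*rho*(V₁^2-V₂^2)/1000=0.5*1025*(4.66^2-12.79^2)/1000=-72.71 kPa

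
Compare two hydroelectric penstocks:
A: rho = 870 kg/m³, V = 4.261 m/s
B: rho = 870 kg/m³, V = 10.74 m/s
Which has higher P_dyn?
P_dyn(A) = 7.898 kPa, P_dyn(B) = 50.18 kPa. Answer: B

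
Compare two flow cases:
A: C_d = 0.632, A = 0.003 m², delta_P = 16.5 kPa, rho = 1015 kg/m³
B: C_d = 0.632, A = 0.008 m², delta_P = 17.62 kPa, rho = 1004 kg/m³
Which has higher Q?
Q(A) = 10.81 L/s, Q(B) = 29.95 L/s. Answer: B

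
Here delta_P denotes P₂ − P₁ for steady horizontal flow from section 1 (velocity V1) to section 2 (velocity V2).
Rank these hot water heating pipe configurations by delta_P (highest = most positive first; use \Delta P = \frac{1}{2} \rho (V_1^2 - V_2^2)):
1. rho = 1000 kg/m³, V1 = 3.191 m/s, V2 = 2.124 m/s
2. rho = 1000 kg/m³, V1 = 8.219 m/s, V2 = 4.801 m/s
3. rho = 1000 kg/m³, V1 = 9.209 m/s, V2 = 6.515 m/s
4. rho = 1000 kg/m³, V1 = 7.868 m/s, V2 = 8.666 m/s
Case 1: delta_P = 2.836 kPa
Case 2: delta_P = 22.25 kPa
Case 3: delta_P = 21.18 kPa
Case 4: delta_P = -6.597 kPa
Ranking (highest first): 2, 3, 1, 4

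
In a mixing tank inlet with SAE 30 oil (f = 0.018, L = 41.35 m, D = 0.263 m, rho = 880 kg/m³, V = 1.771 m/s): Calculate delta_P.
Formula: \Delta P = f \frac{L}{D} \frac{\rho V^2}{2}
delta_P = 0.018·(41.35/0.263)·0.5·880·1.771²/1000 = 3.906 kPa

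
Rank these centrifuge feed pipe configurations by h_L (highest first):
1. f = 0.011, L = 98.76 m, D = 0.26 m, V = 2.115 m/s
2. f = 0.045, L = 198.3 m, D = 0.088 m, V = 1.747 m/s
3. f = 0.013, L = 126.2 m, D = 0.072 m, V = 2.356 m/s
Case 1: h_L = 0.9526 m
Case 2: h_L = 15.77 m
Case 3: h_L = 6.446 m
Ranking (highest first): 2, 3, 1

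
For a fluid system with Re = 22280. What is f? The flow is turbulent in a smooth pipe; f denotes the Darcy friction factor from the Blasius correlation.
Formula: f = \frac{0.316}{Re^{0.25}}
f = 0.316/22280^0.25 = 0.02586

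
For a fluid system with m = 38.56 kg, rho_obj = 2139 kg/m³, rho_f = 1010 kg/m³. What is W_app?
Formula: W_{app} = mg\left(1 - \frac{\rho_f}{\rho_{obj}}\right)
W_app = 38.56·9.81·(1 − 1010/2139) = 199.7 N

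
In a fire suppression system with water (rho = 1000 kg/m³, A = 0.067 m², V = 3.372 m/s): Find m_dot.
Formula: \dot{m} = \rho A V
m_dot = 1000·0.067·3.372 = 225.9 kg/s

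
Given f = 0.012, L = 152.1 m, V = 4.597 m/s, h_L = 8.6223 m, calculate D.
Formula: h_L = f \frac{L}{D} \frac{V^2}{2g}
Substituting knowns: 8.6223 = 0.012·(152.1/D)·4.597²/(2·9.81)
Solving for D: D = 0.012·152.1·4.597²/(2·9.81·8.6223) = 0.228 m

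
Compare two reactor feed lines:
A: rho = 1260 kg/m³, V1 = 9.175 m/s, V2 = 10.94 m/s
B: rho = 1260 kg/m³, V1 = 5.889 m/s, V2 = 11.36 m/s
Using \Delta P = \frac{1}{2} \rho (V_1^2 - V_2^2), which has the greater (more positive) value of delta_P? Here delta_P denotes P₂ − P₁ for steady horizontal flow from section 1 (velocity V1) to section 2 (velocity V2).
delta_P(A) = -22.37 kPa, delta_P(B) = -59.45 kPa. Answer: A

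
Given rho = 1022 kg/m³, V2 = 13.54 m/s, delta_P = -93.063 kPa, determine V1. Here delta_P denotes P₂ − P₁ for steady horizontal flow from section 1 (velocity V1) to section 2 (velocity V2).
Formula: \Delta P = \frac{1}{2} \rho (V_1^2 - V_2^2)
Substituting knowns: -93.063 = 0.5·1022·(V1² − 13.54²)/1000
Solving for V1: V1 = √(13.54² + 2·(-93.063·1000)/1022) = 1.101 m/s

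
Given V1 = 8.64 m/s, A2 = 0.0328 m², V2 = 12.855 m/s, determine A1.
Formula: V_2 = \frac{A_1 V_1}{A_2}
Substituting knowns: 12.855 = A1·8.64/0.0328
Solving for A1: A1 = 12.855·0.0328/8.64 = 0.0488 m²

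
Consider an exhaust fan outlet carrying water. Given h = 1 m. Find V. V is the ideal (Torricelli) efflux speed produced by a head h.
Formula: V = \sqrt{2 g h}
V = √(2·9.81·1) = 4.429 m/s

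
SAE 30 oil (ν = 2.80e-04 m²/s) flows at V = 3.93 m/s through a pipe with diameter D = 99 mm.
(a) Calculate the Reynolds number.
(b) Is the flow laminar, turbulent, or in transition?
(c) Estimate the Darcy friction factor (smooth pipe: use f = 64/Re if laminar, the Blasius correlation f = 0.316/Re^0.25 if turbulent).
(a) Re = V·D/ν = 3.93·0.099/2.80e-04 = 1389.5
(b) Flow regime: laminar (Re < 2300)
(c) Friction factor: f = 64/Re = 64/1389.5 = 0.04606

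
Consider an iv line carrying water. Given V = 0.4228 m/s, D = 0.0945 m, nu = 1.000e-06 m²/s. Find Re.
Formula: Re = \frac{V D}{\nu}
Re = 0.4228·0.0945/1.000e-06 = 39955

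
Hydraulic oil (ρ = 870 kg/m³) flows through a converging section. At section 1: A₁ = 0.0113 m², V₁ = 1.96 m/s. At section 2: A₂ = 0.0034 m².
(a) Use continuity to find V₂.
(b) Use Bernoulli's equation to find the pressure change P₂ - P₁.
(a) Continuity: A₁V₁=A₂V₂ -> V₂=A₁V₁/A₂=0.0113*1.96/0.0034=6.51 m/s
(b) Bernoulli: P₂-P₁=0.5*rho*(V₁^2-V₂^2)/1000=0.5*870*(1.96^2-6.51^2)/1000=-16.76 kPa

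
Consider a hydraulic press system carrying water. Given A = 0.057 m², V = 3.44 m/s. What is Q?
Formula: Q = A V
Q = 0.057·3.44·1000 = 196.1 L/s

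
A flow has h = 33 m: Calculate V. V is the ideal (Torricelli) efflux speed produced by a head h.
Formula: V = \sqrt{2 g h}
V = √(2·9.81·33) = 25.45 m/s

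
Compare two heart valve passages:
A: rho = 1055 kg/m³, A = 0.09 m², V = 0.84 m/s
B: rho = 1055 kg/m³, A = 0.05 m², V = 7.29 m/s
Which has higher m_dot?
m_dot(A) = 79.76 kg/s, m_dot(B) = 384.5 kg/s. Answer: B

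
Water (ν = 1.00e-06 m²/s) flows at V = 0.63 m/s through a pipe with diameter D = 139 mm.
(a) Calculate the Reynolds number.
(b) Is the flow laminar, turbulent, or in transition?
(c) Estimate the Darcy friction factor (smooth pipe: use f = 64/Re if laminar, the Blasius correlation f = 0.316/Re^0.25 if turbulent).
(a) Re = V·D/ν = 0.63·0.139/1.00e-06 = 87570
(b) Flow regime: turbulent (Re > 4000)
(c) Friction factor: f = 0.316/Re^0.25 = 0.316/87570^0.25 = 0.01837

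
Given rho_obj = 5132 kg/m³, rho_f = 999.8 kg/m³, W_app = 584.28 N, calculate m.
Formula: W_{app} = mg\left(1 - \frac{\rho_f}{\rho_{obj}}\right)
Substituting knowns: 584.28 = m·9.81·(1 − 999.8/5132)
Solving for m: m = 584.28/(9.81·(1 − 999.8/5132)) = 73.97 kg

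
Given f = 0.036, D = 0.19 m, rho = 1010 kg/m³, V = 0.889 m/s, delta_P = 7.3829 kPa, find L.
Formula: \Delta P = f \frac{L}{D} \frac{\rho V^2}{2}
Substituting knowns: 7.3829 = 0.036·(L/0.19)·0.5·1010·0.889²/1000
Solving for L: L = (7.3829·1000)·0.19/(0.036·0.5·1010·0.889²) = 97.63 m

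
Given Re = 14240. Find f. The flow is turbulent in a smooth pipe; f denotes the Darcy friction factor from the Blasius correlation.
Formula: f = \frac{0.316}{Re^{0.25}}
f = 0.316/14240^0.25 = 0.02893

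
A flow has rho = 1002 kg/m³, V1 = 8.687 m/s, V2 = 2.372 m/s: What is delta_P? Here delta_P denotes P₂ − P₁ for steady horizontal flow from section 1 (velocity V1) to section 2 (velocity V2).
Formula: \Delta P = \frac{1}{2} \rho (V_1^2 - V_2^2)
delta_P = 0.5·1002·(8.687² − 2.372²)/1000 = 34.99 kPa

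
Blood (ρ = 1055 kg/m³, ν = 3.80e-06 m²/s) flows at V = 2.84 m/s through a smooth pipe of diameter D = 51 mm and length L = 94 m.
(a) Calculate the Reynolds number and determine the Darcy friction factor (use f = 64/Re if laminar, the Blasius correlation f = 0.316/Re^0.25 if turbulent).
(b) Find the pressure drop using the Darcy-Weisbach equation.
(a) Re = V·D/ν = 2.84·0.051/3.80e-06 = 38116 → turbulent (Re > 4000); f = 0.316/Re^0.25 = 0.316/38116^0.25 = 0.022616
(b) Darcy-Weisbach: ΔP = f·(L/D)·½ρV²/1000 = 0.022616·(94/0.051)·½·1055·2.84²/1000 = 177.4 kPa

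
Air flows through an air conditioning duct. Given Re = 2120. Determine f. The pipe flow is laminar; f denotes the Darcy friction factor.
Formula: f = \frac{64}{Re}
f = 64/2120 = 0.03019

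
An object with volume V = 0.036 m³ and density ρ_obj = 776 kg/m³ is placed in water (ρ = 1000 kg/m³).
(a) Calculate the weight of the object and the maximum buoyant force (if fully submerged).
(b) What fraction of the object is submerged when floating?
(a) W=rho_obj*g*V=776*9.81*0.036=274.1 N; F_B(max)=rho*g*V=1000*9.81*0.036=353.2 N
(b) Floating fraction=rho_obj/rho=776/1000=0.776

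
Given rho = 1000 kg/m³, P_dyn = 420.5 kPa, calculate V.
Formula: P_{dyn} = \frac{1}{2} \rho V^2
Substituting knowns: 420.5 = 0.5·1000·V²/1000
Solving for V: V = √(2·(420.5·1000)/1000) = 29 m/s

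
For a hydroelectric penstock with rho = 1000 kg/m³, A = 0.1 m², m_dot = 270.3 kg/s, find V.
Formula: \dot{m} = \rho A V
Substituting knowns: 270.3 = 1000·0.1·V
Solving for V: V = 270.3/(1000·0.1) = 2.703 m/s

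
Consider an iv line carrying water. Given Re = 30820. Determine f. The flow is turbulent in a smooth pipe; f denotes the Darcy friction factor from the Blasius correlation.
Formula: f = \frac{0.316}{Re^{0.25}}
f = 0.316/30820^0.25 = 0.02385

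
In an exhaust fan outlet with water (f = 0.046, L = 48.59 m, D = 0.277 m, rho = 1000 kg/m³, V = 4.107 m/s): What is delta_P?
Formula: \Delta P = f \frac{L}{D} \frac{\rho V^2}{2}
delta_P = 0.046·(48.59/0.277)·0.5·1000·4.107²/1000 = 68.05 kPa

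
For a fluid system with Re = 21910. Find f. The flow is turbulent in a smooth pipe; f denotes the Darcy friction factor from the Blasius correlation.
Formula: f = \frac{0.316}{Re^{0.25}}
f = 0.316/21910^0.25 = 0.02597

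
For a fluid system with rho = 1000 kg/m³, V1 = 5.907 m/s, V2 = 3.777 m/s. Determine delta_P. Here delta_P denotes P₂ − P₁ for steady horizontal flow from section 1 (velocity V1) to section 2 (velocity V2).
Formula: \Delta P = \frac{1}{2} \rho (V_1^2 - V_2^2)
delta_P = 0.5·1000·(5.907² − 3.777²)/1000 = 10.31 kPa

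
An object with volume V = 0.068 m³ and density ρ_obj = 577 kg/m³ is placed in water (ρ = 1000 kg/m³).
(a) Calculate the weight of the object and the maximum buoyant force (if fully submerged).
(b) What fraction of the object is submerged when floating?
(a) W=rho_obj*g*V=577*9.81*0.068=384.9 N; F_B(max)=rho*g*V=1000*9.81*0.068=667.1 N
(b) Floating fraction=rho_obj/rho=577/1000=0.577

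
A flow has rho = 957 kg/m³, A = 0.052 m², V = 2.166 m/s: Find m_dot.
Formula: \dot{m} = \rho A V
m_dot = 957·0.052·2.166 = 107.8 kg/s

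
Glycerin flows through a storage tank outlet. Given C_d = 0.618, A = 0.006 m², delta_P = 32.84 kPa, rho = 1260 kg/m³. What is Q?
Formula: Q = C_d A \sqrt{\frac{2 \Delta P}{\rho}}
Q = 0.618·0.006·√(2·(32.84·1000)/1260)·1000 = 26.77 L/s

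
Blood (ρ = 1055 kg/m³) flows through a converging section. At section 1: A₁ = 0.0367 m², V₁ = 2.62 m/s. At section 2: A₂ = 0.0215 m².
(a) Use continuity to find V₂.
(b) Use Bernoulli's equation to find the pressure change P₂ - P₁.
(a) Continuity: A₁V₁=A₂V₂ -> V₂=A₁V₁/A₂=0.0367*2.62/0.0215=4.47 m/s
(b) Bernoulli: P₂-P₁=0.5*rho*(V₁^2-V₂^2)/1000=0.5*1055*(2.62^2-4.47^2)/1000=-6.919 kPa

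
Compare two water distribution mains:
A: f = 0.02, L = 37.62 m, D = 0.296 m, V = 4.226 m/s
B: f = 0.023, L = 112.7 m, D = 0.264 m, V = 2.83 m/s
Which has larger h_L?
h_L(A) = 2.314 m, h_L(B) = 4.008 m. Answer: B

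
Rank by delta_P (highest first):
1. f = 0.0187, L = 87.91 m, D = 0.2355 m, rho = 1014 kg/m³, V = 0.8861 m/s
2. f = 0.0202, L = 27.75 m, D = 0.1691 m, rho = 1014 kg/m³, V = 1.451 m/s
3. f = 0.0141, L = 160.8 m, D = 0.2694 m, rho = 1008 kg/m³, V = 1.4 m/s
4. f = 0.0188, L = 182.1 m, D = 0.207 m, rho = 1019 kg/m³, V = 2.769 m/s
Case 1: delta_P = 2.779 kPa
Case 2: delta_P = 3.538 kPa
Case 3: delta_P = 8.314 kPa
Case 4: delta_P = 64.61 kPa
Ranking (highest first): 4, 3, 2, 1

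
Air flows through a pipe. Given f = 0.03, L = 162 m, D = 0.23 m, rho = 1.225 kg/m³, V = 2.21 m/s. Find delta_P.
Formula: \Delta P = f \frac{L}{D} \frac{\rho V^2}{2}
delta_P = 0.03·(162/0.23)·0.5·1.225·2.21²/1000 = 0.06321 kPa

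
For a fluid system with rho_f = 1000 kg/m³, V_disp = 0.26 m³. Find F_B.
Formula: F_B = \rho_f g V_{disp}
F_B = 1000·9.81·0.26 = 2551 N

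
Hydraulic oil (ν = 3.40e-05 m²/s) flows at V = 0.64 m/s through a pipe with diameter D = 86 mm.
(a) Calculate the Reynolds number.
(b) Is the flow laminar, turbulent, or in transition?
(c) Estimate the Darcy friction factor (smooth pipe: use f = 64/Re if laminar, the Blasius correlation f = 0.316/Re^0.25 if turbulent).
(a) Re = V·D/ν = 0.64·0.086/3.40e-05 = 1618.8
(b) Flow regime: laminar (Re < 2300)
(c) Friction factor: f = 64/Re = 64/1618.8 = 0.03954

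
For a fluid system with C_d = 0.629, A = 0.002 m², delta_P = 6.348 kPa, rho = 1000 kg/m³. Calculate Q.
Formula: Q = C_d A \sqrt{\frac{2 \Delta P}{\rho}}
Q = 0.629·0.002·√(2·(6.348·1000)/1000)·1000 = 4.482 L/s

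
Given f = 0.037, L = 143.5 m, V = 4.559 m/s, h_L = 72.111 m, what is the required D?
Formula: h_L = f \frac{L}{D} \frac{V^2}{2g}
Substituting knowns: 72.111 = 0.037·(143.5/D)·4.559²/(2·9.81)
Solving for D: D = 0.037·143.5·4.559²/(2·9.81·72.111) = 0.078 m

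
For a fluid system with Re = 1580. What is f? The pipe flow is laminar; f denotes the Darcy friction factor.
Formula: f = \frac{64}{Re}
f = 64/1580 = 0.04051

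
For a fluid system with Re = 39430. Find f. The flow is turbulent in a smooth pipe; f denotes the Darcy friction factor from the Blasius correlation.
Formula: f = \frac{0.316}{Re^{0.25}}
f = 0.316/39430^0.25 = 0.02242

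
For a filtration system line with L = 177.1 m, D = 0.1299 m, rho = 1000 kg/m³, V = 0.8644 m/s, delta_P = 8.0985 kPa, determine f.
Formula: \Delta P = f \frac{L}{D} \frac{\rho V^2}{2}
Substituting knowns: 8.0985 = f·(177.1/0.1299)·0.5·1000·0.8644²/1000
Solving for f: f = (8.0985·1000)/((177.1/0.1299)·0.5·1000·0.8644²) = 0.0159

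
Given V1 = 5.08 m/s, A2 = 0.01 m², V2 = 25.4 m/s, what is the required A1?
Formula: V_2 = \frac{A_1 V_1}{A_2}
Substituting knowns: 25.4 = A1·5.08/0.01
Solving for A1: A1 = 25.4·0.01/5.08 = 0.05 m²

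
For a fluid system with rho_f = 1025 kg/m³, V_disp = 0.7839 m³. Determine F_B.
Formula: F_B = \rho_f g V_{disp}
F_B = 1025·9.81·0.7839 = 7882 N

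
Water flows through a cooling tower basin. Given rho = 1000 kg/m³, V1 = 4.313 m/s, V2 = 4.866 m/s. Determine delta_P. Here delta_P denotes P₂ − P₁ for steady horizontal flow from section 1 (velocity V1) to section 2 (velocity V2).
Formula: \Delta P = \frac{1}{2} \rho (V_1^2 - V_2^2)
delta_P = 0.5·1000·(4.313² − 4.866²)/1000 = -2.538 kPa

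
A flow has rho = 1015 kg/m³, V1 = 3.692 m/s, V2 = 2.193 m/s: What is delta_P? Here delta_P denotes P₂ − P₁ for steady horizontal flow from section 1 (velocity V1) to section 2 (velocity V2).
Formula: \Delta P = \frac{1}{2} \rho (V_1^2 - V_2^2)
delta_P = 0.5·1015·(3.692² − 2.193²)/1000 = 4.477 kPa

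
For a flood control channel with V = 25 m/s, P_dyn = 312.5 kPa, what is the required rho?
Formula: P_{dyn} = \frac{1}{2} \rho V^2
Substituting knowns: 312.5 = 0.5·rho·25²/1000
Solving for rho: rho = 2·(312.5·1000)/25² = 1000 kg/m³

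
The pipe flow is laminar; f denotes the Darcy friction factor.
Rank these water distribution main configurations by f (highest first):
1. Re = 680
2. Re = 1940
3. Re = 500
Case 1: f = 0.09412
Case 2: f = 0.03299
Case 3: f = 0.128
Ranking (highest first): 3, 1, 2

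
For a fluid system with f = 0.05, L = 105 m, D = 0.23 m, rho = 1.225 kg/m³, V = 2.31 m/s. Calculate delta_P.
Formula: \Delta P = f \frac{L}{D} \frac{\rho V^2}{2}
delta_P = 0.05·(105/0.23)·0.5·1.225·2.31²/1000 = 0.0746 kPa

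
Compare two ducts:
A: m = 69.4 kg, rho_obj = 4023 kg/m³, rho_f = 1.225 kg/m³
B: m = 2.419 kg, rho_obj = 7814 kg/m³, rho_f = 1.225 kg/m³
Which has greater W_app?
W_app(A) = 680.6 N, W_app(B) = 23.73 N. Answer: A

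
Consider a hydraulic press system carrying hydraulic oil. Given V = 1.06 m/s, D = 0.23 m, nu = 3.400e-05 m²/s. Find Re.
Formula: Re = \frac{V D}{\nu}
Re = 1.06·0.23/3.400e-05 = 7171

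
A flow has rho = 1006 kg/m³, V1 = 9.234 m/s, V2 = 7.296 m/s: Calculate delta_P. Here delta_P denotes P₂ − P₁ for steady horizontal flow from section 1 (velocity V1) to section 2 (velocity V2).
Formula: \Delta P = \frac{1}{2} \rho (V_1^2 - V_2^2)
delta_P = 0.5·1006·(9.234² − 7.296²)/1000 = 16.11 kPa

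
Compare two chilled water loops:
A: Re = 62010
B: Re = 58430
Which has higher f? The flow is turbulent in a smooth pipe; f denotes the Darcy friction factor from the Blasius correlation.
f(A) = 0.02002, f(B) = 0.02032. Answer: B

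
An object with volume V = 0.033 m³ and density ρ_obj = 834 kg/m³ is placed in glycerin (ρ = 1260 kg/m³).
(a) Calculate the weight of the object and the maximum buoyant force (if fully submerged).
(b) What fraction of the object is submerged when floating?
(a) W=rho_obj*g*V=834*9.81*0.033=270.0 N; F_B(max)=rho*g*V=1260*9.81*0.033=407.9 N
(b) Floating fraction=rho_obj/rho=834/1260=0.662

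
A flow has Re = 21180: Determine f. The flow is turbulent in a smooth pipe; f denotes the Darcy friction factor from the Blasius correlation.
Formula: f = \frac{0.316}{Re^{0.25}}
f = 0.316/21180^0.25 = 0.02619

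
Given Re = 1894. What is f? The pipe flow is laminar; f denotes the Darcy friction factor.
Formula: f = \frac{64}{Re}
f = 64/1894 = 0.03379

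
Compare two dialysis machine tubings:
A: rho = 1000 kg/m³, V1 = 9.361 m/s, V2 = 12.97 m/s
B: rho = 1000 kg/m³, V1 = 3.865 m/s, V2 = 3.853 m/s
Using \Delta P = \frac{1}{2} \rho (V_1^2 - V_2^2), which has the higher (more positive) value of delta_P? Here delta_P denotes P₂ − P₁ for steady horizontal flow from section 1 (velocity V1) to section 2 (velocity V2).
delta_P(A) = -40.3 kPa, delta_P(B) = 0.04631 kPa. Answer: B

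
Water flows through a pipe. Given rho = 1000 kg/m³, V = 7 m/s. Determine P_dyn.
Formula: P_{dyn} = \frac{1}{2} \rho V^2
P_dyn = 0.5·1000·7²/1000 = 24.5 kPa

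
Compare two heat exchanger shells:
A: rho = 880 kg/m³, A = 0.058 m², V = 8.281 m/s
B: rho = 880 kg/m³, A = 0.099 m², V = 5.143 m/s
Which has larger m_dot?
m_dot(A) = 422.7 kg/s, m_dot(B) = 448.1 kg/s. Answer: B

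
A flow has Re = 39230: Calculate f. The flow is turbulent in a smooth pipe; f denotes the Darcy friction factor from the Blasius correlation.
Formula: f = \frac{0.316}{Re^{0.25}}
f = 0.316/39230^0.25 = 0.02245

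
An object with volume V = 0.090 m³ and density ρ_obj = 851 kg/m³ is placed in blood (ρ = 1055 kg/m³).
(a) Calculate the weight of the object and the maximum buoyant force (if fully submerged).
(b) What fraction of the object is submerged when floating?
(a) W=rho_obj*g*V=851*9.81*0.090=751.3 N; F_B(max)=rho*g*V=1055*9.81*0.090=931.5 N
(b) Floating fraction=rho_obj/rho=851/1055=0.807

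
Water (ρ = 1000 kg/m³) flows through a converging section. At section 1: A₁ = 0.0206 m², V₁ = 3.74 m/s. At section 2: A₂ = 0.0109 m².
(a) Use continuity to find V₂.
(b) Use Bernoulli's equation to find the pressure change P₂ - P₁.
(a) Continuity: A₁V₁=A₂V₂ -> V₂=A₁V₁/A₂=0.0206*3.74/0.0109=7.07 m/s
(b) Bernoulli: P₂-P₁=0.5*rho*(V₁^2-V₂^2)/1000=0.5*1000*(3.74^2-7.07^2)/1000=-18 kPa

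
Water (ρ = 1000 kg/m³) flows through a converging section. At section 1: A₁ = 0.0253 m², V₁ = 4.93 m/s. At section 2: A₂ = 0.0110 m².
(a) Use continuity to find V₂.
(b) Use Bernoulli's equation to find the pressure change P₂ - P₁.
(a) Continuity: A₁V₁=A₂V₂ -> V₂=A₁V₁/A₂=0.0253*4.93/0.0110=11.34 m/s
(b) Bernoulli: P₂-P₁=0.5*rho*(V₁^2-V₂^2)/1000=0.5*1000*(4.93^2-11.34^2)/1000=-52.15 kPa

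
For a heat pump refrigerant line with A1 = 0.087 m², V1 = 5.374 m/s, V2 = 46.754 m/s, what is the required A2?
Formula: V_2 = \frac{A_1 V_1}{A_2}
Substituting knowns: 46.754 = 0.087·5.374/A2
Solving for A2: A2 = 0.087·5.374/46.754 = 0.01 m²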